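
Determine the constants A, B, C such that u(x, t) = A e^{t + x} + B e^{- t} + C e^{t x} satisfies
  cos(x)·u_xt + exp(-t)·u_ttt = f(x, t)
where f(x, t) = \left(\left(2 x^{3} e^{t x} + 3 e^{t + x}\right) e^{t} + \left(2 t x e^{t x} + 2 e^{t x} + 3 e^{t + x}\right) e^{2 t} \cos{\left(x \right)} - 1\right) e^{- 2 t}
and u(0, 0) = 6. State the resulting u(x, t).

Substitute the ansatz u = A e^{t + x} + B e^{- t} + C e^{t x} into the left-hand side.
Derivatives of the ansatz:
  u_xt = A e^{t} e^{x} + C t x e^{t x} + C e^{t x}
  u_ttt = A e^{t} e^{x} - B e^{- t} + C x^{3} e^{t x}
Term by term:
  cos(x)·u_xt = A e^{t} e^{x} \cos{\left(x \right)} + C t x e^{t x} \cos{\left(x \right)} + C e^{t x} \cos{\left(x \right)}
  exp(-t)·u_ttt = A e^{x} - B e^{- 2 t} + C x^{3} e^{- t} e^{t x}
So the left-hand side equals
  A e^{t} e^{x} \cos{\left(x \right)} + A e^{x} - B e^{- 2 t} + C t x e^{t x} \cos{\left(x \right)} + C x^{3} e^{- t} e^{t x} + C e^{t x} \cos{\left(x \right)}
This must equal f(x, t) identically; expanded, f = 2 t x e^{t x} \cos{\left(x \right)} + 2 x^{3} e^{- t} e^{t x} + 3 e^{t} e^{x} \cos{\left(x \right)} + 3 e^{x} + 2 e^{t x} \cos{\left(x \right)} - e^{- 2 t}.
Matching coefficients of the independent functions:
  [e^{t x} \cos{\left(x \right)}, x^{3} e^{- t} e^{t x}, t x e^{t x} \cos{\left(x \right)}]:  C = 2
  [e^{t} e^{x} \cos{\left(x \right)}, e^{x}]:  A = 3
  [e^{- 2 t}]:  - B = -1
Solving: A = 3, B = 1, C = 2.
Check against the point condition:
  u(0, 0) = 6  ⟹  A + B + C = 6  ✓
Hence u(x, t) = 2 e^{t x} + 3 e^{t + x} + e^{- t}.

Answer: u(x, t) = 2 e^{t x} + 3 e^{t + x} + e^{- t}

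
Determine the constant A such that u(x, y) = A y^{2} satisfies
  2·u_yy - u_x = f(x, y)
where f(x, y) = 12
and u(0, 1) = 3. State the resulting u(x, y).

Substitute the ansatz u = A y^{2} into the left-hand side.
Derivatives of the ansatz:
  u_yy = 2 A
  u_x = 0
Term by term:
  2·u_yy = 4 A
  -u_x = 0
So the left-hand side equals
  4 A
This must equal f(x, y) = 12 identically.
Matching coefficients of the independent functions:
  [constant term]:  4 A = 12
Solving: A = 3.
Check against the point condition:
  u(0, 1) = 3  ⟹  A = 3  ✓
Hence u(x, y) = 3 y^{2}.

Answer: u(x, y) = 3 y^{2}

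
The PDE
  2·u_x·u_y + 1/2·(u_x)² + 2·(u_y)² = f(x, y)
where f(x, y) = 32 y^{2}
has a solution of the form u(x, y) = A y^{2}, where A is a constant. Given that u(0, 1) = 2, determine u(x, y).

Substitute the ansatz u = A y^{2} into the left-hand side.
Derivatives of the ansatz:
  u_x = 0
  u_y = 2 A y
Term by term:
  2·u_x·u_y = 0
  1/2·(u_x)² = 0
  2·(u_y)² = 8 A^{2} y^{2}
So the left-hand side equals
  8 A^{2} y^{2}
This must equal f(x, y) = 32 y^{2} identically.
Matching coefficients of the independent functions:
  [y^{2}]:  8 A^{2} = 32
These equations allow (A) = (-2) or (2).
Impose the point condition(s):
  u(0, 1) = 2  ⟹  A = 2
Only A = 2 satisfies everything.
Hence u(x, y) = 2 y^{2}.

Answer: u(x, y) = 2 y^{2}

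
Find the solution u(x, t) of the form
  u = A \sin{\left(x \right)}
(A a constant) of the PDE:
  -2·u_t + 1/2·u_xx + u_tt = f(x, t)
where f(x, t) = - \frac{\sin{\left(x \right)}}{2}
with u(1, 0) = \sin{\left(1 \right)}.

Substitute the ansatz u = A \sin{\left(x \right)} into the left-hand side.
Derivatives of the ansatz:
  u_t = 0
  u_xx = - A \sin{\left(x \right)}
  u_tt = 0
Term by term:
  -2·u_t = 0
  1/2·u_xx = - \frac{A \sin{\left(x \right)}}{2}
  u_tt = 0
So the left-hand side equals
  - \frac{A \sin{\left(x \right)}}{2}
This must equal f(x, t) = - \frac{\sin{\left(x \right)}}{2} identically.
Matching coefficients of the independent functions:
  [\sin{\left(x \right)}]:  - \frac{A}{2} = - \frac{1}{2}
Solving: A = 1.
Check against the point condition:
  u(1, 0) = \sin{\left(1 \right)}  ⟹  A \sin{\left(1 \right)} = \sin{\left(1 \right)}  ✓
Hence u(x, t) = \sin{\left(x \right)}.

Answer: u(x, t) = \sin{\left(x \right)}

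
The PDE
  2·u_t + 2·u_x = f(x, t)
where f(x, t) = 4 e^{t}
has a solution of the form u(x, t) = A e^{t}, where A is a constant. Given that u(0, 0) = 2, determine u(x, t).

Answer: u(x, t) = 2 e^{t}

Derivation:
Substitute the ansatz u = A e^{t} into the left-hand side.
Derivatives of the ansatz:
  u_t = A e^{t}
  u_x = 0
Term by term:
  2·u_t = 2 A e^{t}
  2·u_x = 0
So the left-hand side equals
  2 A e^{t}
This must equal f(x, t) = 4 e^{t} identically.
Matching coefficients of the independent functions:
  [e^{t}]:  2 A = 4
Solving: A = 2.
Check against the point condition:
  u(0, 0) = 2  ⟹  A = 2  ✓
Hence u(x, t) = 2 e^{t}.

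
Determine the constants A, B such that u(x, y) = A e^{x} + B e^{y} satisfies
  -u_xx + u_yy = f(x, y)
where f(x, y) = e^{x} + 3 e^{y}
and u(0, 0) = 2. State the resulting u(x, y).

Answer: u(x, y) = - e^{x} + 3 e^{y}

Derivation:
Substitute the ansatz u = A e^{x} + B e^{y} into the left-hand side.
Derivatives of the ansatz:
  u_xx = A e^{x}
  u_yy = B e^{y}
Term by term:
  -u_xx = - A e^{x}
  u_yy = B e^{y}
So the left-hand side equals
  - A e^{x} + B e^{y}
This must equal f(x, y) = e^{x} + 3 e^{y} identically.
Matching coefficients of the independent functions:
  [e^{x}]:  - A = 1
  [e^{y}]:  B = 3
Solving: A = -1, B = 3.
Check against the point condition:
  u(0, 0) = 2  ⟹  A + B = 2  ✓
Hence u(x, y) = - e^{x} + 3 e^{y}.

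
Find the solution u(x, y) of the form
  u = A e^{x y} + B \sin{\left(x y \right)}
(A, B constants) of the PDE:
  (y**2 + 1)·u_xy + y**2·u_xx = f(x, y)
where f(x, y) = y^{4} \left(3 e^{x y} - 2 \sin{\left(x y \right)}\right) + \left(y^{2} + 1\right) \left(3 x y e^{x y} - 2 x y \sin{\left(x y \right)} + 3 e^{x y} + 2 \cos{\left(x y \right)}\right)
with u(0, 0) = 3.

Answer: u(x, y) = 3 e^{x y} + 2 \sin{\left(x y \right)}

Derivation:
Substitute the ansatz u = A e^{x y} + B \sin{\left(x y \right)} into the left-hand side.
Derivatives of the ansatz:
  u_xy = A x y e^{x y} + A e^{x y} - B x y \sin{\left(x y \right)} + B \cos{\left(x y \right)}
  u_xx = A y^{2} e^{x y} - B y^{2} \sin{\left(x y \right)}
Term by term:
  (y**2 + 1)·u_xy = A x y^{3} e^{x y} + A x y e^{x y} + A y^{2} e^{x y} + A e^{x y} - B x y^{3} \sin{\left(x y \right)} - B x y \sin{\left(x y \right)} + B y^{2} \cos{\left(x y \right)} + B \cos{\left(x y \right)}
  y**2·u_xx = A y^{4} e^{x y} - B y^{4} \sin{\left(x y \right)}
So the left-hand side equals
  A x y^{3} e^{x y} + A x y e^{x y} + A y^{4} e^{x y} + A y^{2} e^{x y} + A e^{x y} - B x y^{3} \sin{\left(x y \right)} - B x y \sin{\left(x y \right)} - B y^{4} \sin{\left(x y \right)} + B y^{2} \cos{\left(x y \right)} + B \cos{\left(x y \right)}
This must equal f(x, y) identically; expanded, f = 3 x y^{3} e^{x y} - 2 x y^{3} \sin{\left(x y \right)} + 3 x y e^{x y} - 2 x y \sin{\left(x y \right)} + 3 y^{4} e^{x y} - 2 y^{4} \sin{\left(x y \right)} + 3 y^{2} e^{x y} + 2 y^{2} \cos{\left(x y \right)} + 3 e^{x y} + 2 \cos{\left(x y \right)}.
Matching coefficients of the independent functions:
  [y^{2} e^{x y}, y^{4} e^{x y}, x y e^{x y}, x y^{3} e^{x y}, …]:  A = 3
  [y^{2} \cos{\left(x y \right)}, \cos{\left(x y \right)}]:  B = 2
  [y^{4} \sin{\left(x y \right)}, x y \sin{\left(x y \right)}, x y^{3} \sin{\left(x y \right)}]:  - B = -2
Solving: A = 3, B = 2.
Check against the point condition:
  u(0, 0) = 3  ⟹  A = 3  ✓
Hence u(x, y) = 3 e^{x y} + 2 \sin{\left(x y \right)}.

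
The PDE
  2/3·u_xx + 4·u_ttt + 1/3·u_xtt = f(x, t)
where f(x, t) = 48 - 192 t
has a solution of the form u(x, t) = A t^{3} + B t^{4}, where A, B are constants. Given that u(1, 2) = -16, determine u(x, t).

Substitute the ansatz u = A t^{3} + B t^{4} into the left-hand side.
Derivatives of the ansatz:
  u_xx = 0
  u_ttt = 6 A + 24 B t
  u_xtt = 0
Term by term:
  2/3·u_xx = 0
  4·u_ttt = 24 A + 96 B t
  1/3·u_xtt = 0
So the left-hand side equals
  24 A + 96 B t
This must equal f(x, t) = 48 - 192 t identically.
Matching coefficients of the independent functions:
  [constant term]:  24 A = 48
  [t]:  96 B = -192
Solving: A = 2, B = -2.
Check against the point condition:
  u(1, 2) = -16  ⟹  8 A + 16 B = -16  ✓
Hence u(x, t) = - 2 t^{4} + 2 t^{3}.

Answer: u(x, t) = - 2 t^{4} + 2 t^{3}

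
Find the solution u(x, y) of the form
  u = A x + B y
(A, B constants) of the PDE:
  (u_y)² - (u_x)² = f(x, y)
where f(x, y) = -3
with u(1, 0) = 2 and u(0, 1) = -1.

Substitute the ansatz u = A x + B y into the left-hand side.
Derivatives of the ansatz:
  u_y = B
  u_x = A
Term by term:
  (u_y)² = B^{2}
  -(u_x)² = - A^{2}
So the left-hand side equals
  - A^{2} + B^{2}
This must equal f(x, y) = -3 identically.
Matching coefficients of the independent functions:
  [constant term]:  - A^{2} + B^{2} = -3
These equations do not fix every constant; impose the point condition(s):
  u(1, 0) = 2  ⟹  A = 2
  u(0, 1) = -1  ⟹  B = -1
Solving the combined system: A = 2, B = -1.
Hence u(x, y) = 2 x - y.

Answer: u(x, y) = 2 x - y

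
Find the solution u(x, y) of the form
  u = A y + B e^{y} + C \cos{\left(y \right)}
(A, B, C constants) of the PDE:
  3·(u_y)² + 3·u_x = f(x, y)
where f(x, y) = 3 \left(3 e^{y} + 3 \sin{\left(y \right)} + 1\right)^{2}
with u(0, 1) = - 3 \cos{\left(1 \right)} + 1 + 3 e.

Answer: u(x, y) = y + 3 e^{y} - 3 \cos{\left(y \right)}

Derivation:
Substitute the ansatz u = A y + B e^{y} + C \cos{\left(y \right)} into the left-hand side.
Derivatives of the ansatz:
  u_y = A + B e^{y} - C \sin{\left(y \right)}
  u_x = 0
Term by term:
  3·(u_y)² = 3 A^{2} + 6 A B e^{y} - 6 A C \sin{\left(y \right)} + 3 B^{2} e^{2 y} - 6 B C e^{y} \sin{\left(y \right)} + 3 C^{2} \sin^{2}{\left(y \right)}
  3·u_x = 0
So the left-hand side equals
  3 A^{2} + 6 A B e^{y} - 6 A C \sin{\left(y \right)} + 3 B^{2} e^{2 y} - 6 B C e^{y} \sin{\left(y \right)} + 3 C^{2} \sin^{2}{\left(y \right)}
This must equal f(x, y) identically; expanded, f = 27 e^{2 y} + 54 e^{y} \sin{\left(y \right)} + 18 e^{y} + 27 \sin^{2}{\left(y \right)} + 18 \sin{\left(y \right)} + 3.
Matching coefficients of the independent functions:
  [constant term]:  3 A^{2} = 3
  [e^{y} \sin{\left(y \right)}]:  - 6 B C = 54
  [e^{y}]:  6 A B = 18
  [e^{2 y}]:  3 B^{2} = 27
  [\sin{\left(y \right)}]:  - 6 A C = 18
  [\sin^{2}{\left(y \right)}]:  3 C^{2} = 27
These equations allow (A, B, C) = (-1, -3, 3) or (1, 3, -3).
Impose the point condition(s):
  u(0, 1) = - 3 \cos{\left(1 \right)} + 1 + 3 e  ⟹  A + e B + C \cos{\left(1 \right)} = - 3 \cos{\left(1 \right)} + 1 + 3 e
Only A = 1, B = 3, C = -3 satisfies everything.
Hence u(x, y) = y + 3 e^{y} - 3 \cos{\left(y \right)}.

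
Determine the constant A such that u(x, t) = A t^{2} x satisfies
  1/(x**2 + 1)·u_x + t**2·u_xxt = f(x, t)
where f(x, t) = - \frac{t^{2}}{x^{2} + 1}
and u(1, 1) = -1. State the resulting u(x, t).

Substitute the ansatz u = A t^{2} x into the left-hand side.
Derivatives of the ansatz:
  u_x = A t^{2}
  u_xxt = 0
Term by term:
  1/(x**2 + 1)·u_x = \frac{A t^{2}}{x^{2} + 1}
  t**2·u_xxt = 0
So the left-hand side equals
  \frac{A t^{2}}{x^{2} + 1}
This must equal f(x, t) = - \frac{t^{2}}{x^{2} + 1} identically.
Matching coefficients of the independent functions:
  [\frac{t^{2}}{x^{2} + 1}]:  A = -1
Solving: A = -1.
Check against the point condition:
  u(1, 1) = -1  ⟹  A = -1  ✓
Hence u(x, t) = - t^{2} x.

Answer: u(x, t) = - t^{2} x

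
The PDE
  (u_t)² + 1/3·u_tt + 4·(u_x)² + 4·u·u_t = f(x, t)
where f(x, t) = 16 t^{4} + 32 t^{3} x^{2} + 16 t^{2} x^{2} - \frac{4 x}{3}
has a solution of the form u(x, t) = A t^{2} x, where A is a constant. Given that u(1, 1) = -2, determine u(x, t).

Answer: u(x, t) = - 2 t^{2} x

Derivation:
Substitute the ansatz u = A t^{2} x into the left-hand side.
Derivatives of the ansatz:
  u_t = 2 A t x
  u_tt = 2 A x
  u_x = A t^{2}
Term by term:
  (u_t)² = 4 A^{2} t^{2} x^{2}
  1/3·u_tt = \frac{2 A x}{3}
  4·(u_x)² = 4 A^{2} t^{4}
  4·u·u_t = 8 A^{2} t^{3} x^{2}
So the left-hand side equals
  4 A^{2} t^{4} + 8 A^{2} t^{3} x^{2} + 4 A^{2} t^{2} x^{2} + \frac{2 A x}{3}
This must equal f(x, t) = 16 t^{4} + 32 t^{3} x^{2} + 16 t^{2} x^{2} - \frac{4 x}{3} identically.
Matching coefficients of the independent functions:
  [t^{4}, t^{2} x^{2}]:  4 A^{2} = 16
  [x]:  \frac{2 A}{3} = - \frac{4}{3}
  [t^{3} x^{2}]:  8 A^{2} = 32
Solving: A = -2.
Check against the point condition:
  u(1, 1) = -2  ⟹  A = -2  ✓
Hence u(x, t) = - 2 t^{2} x.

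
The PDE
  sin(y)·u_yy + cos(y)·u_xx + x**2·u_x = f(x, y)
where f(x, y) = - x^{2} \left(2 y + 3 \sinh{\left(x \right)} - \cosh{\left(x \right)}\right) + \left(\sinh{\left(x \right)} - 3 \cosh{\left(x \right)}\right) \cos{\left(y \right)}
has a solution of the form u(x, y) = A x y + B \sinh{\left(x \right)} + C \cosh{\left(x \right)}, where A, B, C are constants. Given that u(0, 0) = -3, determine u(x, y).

Substitute the ansatz u = A x y + B \sinh{\left(x \right)} + C \cosh{\left(x \right)} into the left-hand side.
Derivatives of the ansatz:
  u_yy = 0
  u_xx = B \sinh{\left(x \right)} + C \cosh{\left(x \right)}
  u_x = A y + B \cosh{\left(x \right)} + C \sinh{\left(x \right)}
Term by term:
  sin(y)·u_yy = 0
  cos(y)·u_xx = B \cos{\left(y \right)} \sinh{\left(x \right)} + C \cos{\left(y \right)} \cosh{\left(x \right)}
  x**2·u_x = A x^{2} y + B x^{2} \cosh{\left(x \right)} + C x^{2} \sinh{\left(x \right)}
So the left-hand side equals
  A x^{2} y + B x^{2} \cosh{\left(x \right)} + B \cos{\left(y \right)} \sinh{\left(x \right)} + C x^{2} \sinh{\left(x \right)} + C \cos{\left(y \right)} \cosh{\left(x \right)}
This must equal f(x, y) identically; expanded, f = - 2 x^{2} y - 3 x^{2} \sinh{\left(x \right)} + x^{2} \cosh{\left(x \right)} + \cos{\left(y \right)} \sinh{\left(x \right)} - 3 \cos{\left(y \right)} \cosh{\left(x \right)}.
Matching coefficients of the independent functions:
  [x^{2} y]:  A = -2
  [x^{2} \sinh{\left(x \right)}, \cos{\left(y \right)} \cosh{\left(x \right)}]:  C = -3
  [x^{2} \cosh{\left(x \right)}, \cos{\left(y \right)} \sinh{\left(x \right)}]:  B = 1
Solving: A = -2, B = 1, C = -3.
Check against the point condition:
  u(0, 0) = -3  ⟹  C = -3  ✓
Hence u(x, y) = - 2 x y + \sinh{\left(x \right)} - 3 \cosh{\left(x \right)}.

Answer: u(x, y) = - 2 x y + \sinh{\left(x \right)} - 3 \cosh{\left(x \right)}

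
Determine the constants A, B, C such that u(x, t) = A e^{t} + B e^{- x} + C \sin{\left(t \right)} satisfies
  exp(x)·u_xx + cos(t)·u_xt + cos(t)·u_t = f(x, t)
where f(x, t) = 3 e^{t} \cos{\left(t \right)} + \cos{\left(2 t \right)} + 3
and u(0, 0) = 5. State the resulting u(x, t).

Substitute the ansatz u = A e^{t} + B e^{- x} + C \sin{\left(t \right)} into the left-hand side.
Derivatives of the ansatz:
  u_xx = B e^{- x}
  u_xt = 0
  u_t = A e^{t} + C \cos{\left(t \right)}
Term by term:
  exp(x)·u_xx = B
  cos(t)·u_xt = 0
  cos(t)·u_t = A e^{t} \cos{\left(t \right)} + C \cos^{2}{\left(t \right)}
So the left-hand side equals
  A e^{t} \cos{\left(t \right)} + B + C \cos^{2}{\left(t \right)}
This must equal f(x, t) identically; expanded, f = 3 e^{t} \cos{\left(t \right)} + 2 \cos^{2}{\left(t \right)} + 2.
Matching coefficients of the independent functions:
  [constant term]:  B = 2
  [e^{t} \cos{\left(t \right)}]:  A = 3
  [\cos^{2}{\left(t \right)}]:  C = 2
Solving: A = 3, B = 2, C = 2.
Check against the point condition:
  u(0, 0) = 5  ⟹  A + B = 5  ✓
Hence u(x, t) = 3 e^{t} + 2 \sin{\left(t \right)} + 2 e^{- x}.

Answer: u(x, t) = 3 e^{t} + 2 \sin{\left(t \right)} + 2 e^{- x}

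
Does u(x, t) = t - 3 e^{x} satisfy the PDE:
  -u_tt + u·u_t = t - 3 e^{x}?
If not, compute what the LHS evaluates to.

Answer: Yes

Derivation:
Evaluate each term of the left-hand side for u = t - 3 e^{x}.
Derivatives:
  u_tt = 0
  u_t = 1
Terms:
  -u_tt = 0
  u·u_t = t - 3 e^{x}
Sum: LHS = t - 3 e^{x}
This is exactly the given right-hand side, so u is a solution.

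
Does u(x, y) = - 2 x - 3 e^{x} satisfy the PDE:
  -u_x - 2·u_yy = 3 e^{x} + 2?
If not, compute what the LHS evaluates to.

Evaluate each term of the left-hand side for u = - 2 x - 3 e^{x}.
Derivatives:
  u_x = - 3 e^{x} - 2
  u_yy = 0
Terms:
  -u_x = 3 e^{x} + 2
  -2·u_yy = 0
Sum: LHS = 3 e^{x} + 2
This is exactly the given right-hand side, so u is a solution.

Answer: Yes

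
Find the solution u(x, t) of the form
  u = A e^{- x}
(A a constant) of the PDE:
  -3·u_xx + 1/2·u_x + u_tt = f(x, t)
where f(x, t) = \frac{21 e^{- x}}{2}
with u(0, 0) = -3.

Substitute the ansatz u = A e^{- x} into the left-hand side.
Derivatives of the ansatz:
  u_xx = A e^{- x}
  u_x = - A e^{- x}
  u_tt = 0
Term by term:
  -3·u_xx = - 3 A e^{- x}
  1/2·u_x = - \frac{A e^{- x}}{2}
  u_tt = 0
So the left-hand side equals
  - \frac{7 A e^{- x}}{2}
This must equal f(x, t) = \frac{21 e^{- x}}{2} identically.
Matching coefficients of the independent functions:
  [e^{- x}]:  - \frac{7 A}{2} = \frac{21}{2}
Solving: A = -3.
Check against the point condition:
  u(0, 0) = -3  ⟹  A = -3  ✓
Hence u(x, t) = - 3 e^{- x}.

Answer: u(x, t) = - 3 e^{- x}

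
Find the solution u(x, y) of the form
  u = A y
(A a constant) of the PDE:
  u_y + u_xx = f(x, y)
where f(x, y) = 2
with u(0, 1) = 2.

Substitute the ansatz u = A y into the left-hand side.
Derivatives of the ansatz:
  u_y = A
  u_xx = 0
Term by term:
  u_y = A
  u_xx = 0
So the left-hand side equals
  A
This must equal f(x, y) = 2 identically.
Matching coefficients of the independent functions:
  [constant term]:  A = 2
Solving: A = 2.
Check against the point condition:
  u(0, 1) = 2  ⟹  A = 2  ✓
Hence u(x, y) = 2 y.

Answer: u(x, y) = 2 y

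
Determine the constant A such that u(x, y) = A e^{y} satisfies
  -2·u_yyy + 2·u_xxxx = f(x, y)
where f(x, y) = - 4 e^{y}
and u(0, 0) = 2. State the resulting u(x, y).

Answer: u(x, y) = 2 e^{y}

Derivation:
Substitute the ansatz u = A e^{y} into the left-hand side.
Derivatives of the ansatz:
  u_yyy = A e^{y}
  u_xxxx = 0
Term by term:
  -2·u_yyy = - 2 A e^{y}
  2·u_xxxx = 0
So the left-hand side equals
  - 2 A e^{y}
This must equal f(x, y) = - 4 e^{y} identically.
Matching coefficients of the independent functions:
  [e^{y}]:  - 2 A = -4
Solving: A = 2.
Check against the point condition:
  u(0, 0) = 2  ⟹  A = 2  ✓
Hence u(x, y) = 2 e^{y}.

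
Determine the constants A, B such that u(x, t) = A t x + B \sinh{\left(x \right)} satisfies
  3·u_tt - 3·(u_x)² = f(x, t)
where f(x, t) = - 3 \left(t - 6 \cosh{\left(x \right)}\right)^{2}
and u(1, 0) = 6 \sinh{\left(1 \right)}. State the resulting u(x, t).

Substitute the ansatz u = A t x + B \sinh{\left(x \right)} into the left-hand side.
Derivatives of the ansatz:
  u_tt = 0
  u_x = A t + B \cosh{\left(x \right)}
Term by term:
  3·u_tt = 0
  -3·(u_x)² = - 3 A^{2} t^{2} - 6 A B t \cosh{\left(x \right)} - 3 B^{2} \cosh^{2}{\left(x \right)}
So the left-hand side equals
  - 3 A^{2} t^{2} - 6 A B t \cosh{\left(x \right)} - 3 B^{2} \cosh^{2}{\left(x \right)}
This must equal f(x, t) identically; expanded, f = - 3 t^{2} + 36 t \cosh{\left(x \right)} - 108 \cosh^{2}{\left(x \right)}.
Matching coefficients of the independent functions:
  [t^{2}]:  - 3 A^{2} = -3
  [t \cosh{\left(x \right)}]:  - 6 A B = 36
  [\cosh^{2}{\left(x \right)}]:  - 3 B^{2} = -108
These equations allow (A, B) = (-1, 6) or (1, -6).
Impose the point condition(s):
  u(1, 0) = 6 \sinh{\left(1 \right)}  ⟹  B \sinh{\left(1 \right)} = 6 \sinh{\left(1 \right)}
Only A = -1, B = 6 satisfies everything.
Hence u(x, t) = - t x + 6 \sinh{\left(x \right)}.

Answer: u(x, t) = - t x + 6 \sinh{\left(x \right)}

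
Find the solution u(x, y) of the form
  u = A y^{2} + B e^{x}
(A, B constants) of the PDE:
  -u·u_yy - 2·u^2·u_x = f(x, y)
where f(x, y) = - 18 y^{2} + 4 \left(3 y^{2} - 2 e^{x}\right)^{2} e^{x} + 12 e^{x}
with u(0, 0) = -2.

Answer: u(x, y) = 3 y^{2} - 2 e^{x}

Derivation:
Substitute the ansatz u = A y^{2} + B e^{x} into the left-hand side.
Derivatives of the ansatz:
  u_yy = 2 A
  u_x = B e^{x}
Term by term:
  -u·u_yy = - 2 A^{2} y^{2} - 2 A B e^{x}
  -2·u^2·u_x = - 2 A^{2} B y^{4} e^{x} - 4 A B^{2} y^{2} e^{2 x} - 2 B^{3} e^{3 x}
So the left-hand side equals
  - 2 A^{2} B y^{4} e^{x} - 2 A^{2} y^{2} - 4 A B^{2} y^{2} e^{2 x} - 2 A B e^{x} - 2 B^{3} e^{3 x}
This must equal f(x, y) identically; expanded, f = 36 y^{4} e^{x} - 48 y^{2} e^{2 x} - 18 y^{2} + 16 e^{3 x} + 12 e^{x}.
Matching coefficients of the independent functions:
  [y^{2}]:  - 2 A^{2} = -18
  [y^{2} e^{2 x}]:  - 4 A B^{2} = -48
  [y^{4} e^{x}]:  - 2 A^{2} B = 36
  [e^{x}]:  - 2 A B = 12
  [e^{3 x}]:  - 2 B^{3} = 16
Solving: A = 3, B = -2.
Check against the point condition:
  u(0, 0) = -2  ⟹  B = -2  ✓
Hence u(x, y) = 3 y^{2} - 2 e^{x}.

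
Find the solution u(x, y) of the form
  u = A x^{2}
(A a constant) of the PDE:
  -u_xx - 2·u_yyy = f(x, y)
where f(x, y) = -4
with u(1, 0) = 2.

Answer: u(x, y) = 2 x^{2}

Derivation:
Substitute the ansatz u = A x^{2} into the left-hand side.
Derivatives of the ansatz:
  u_xx = 2 A
  u_yyy = 0
Term by term:
  -u_xx = - 2 A
  -2·u_yyy = 0
So the left-hand side equals
  - 2 A
This must equal f(x, y) = -4 identically.
Matching coefficients of the independent functions:
  [constant term]:  - 2 A = -4
Solving: A = 2.
Check against the point condition:
  u(1, 0) = 2  ⟹  A = 2  ✓
Hence u(x, y) = 2 x^{2}.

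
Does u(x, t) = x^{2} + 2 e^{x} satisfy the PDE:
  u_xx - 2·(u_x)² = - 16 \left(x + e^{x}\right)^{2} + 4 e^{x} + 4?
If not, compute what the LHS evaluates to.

Evaluate each term of the left-hand side for u = x^{2} + 2 e^{x}.
Derivatives:
  u_xx = 2 e^{x} + 2
  u_x = 2 x + 2 e^{x}
Terms:
  u_xx = 2 e^{x} + 2
  -2·(u_x)² = - 8 \left(x + e^{x}\right)^{2}
Sum: LHS = - 8 \left(x + e^{x}\right)^{2} + 2 e^{x} + 2
Given right-hand side: - 16 \left(x + e^{x}\right)^{2} + 4 e^{x} + 4. Difference LHS − RHS = 8 \left(x + e^{x}\right)^{2} - 2 e^{x} - 2 ≠ 0, so u is not a solution.

Answer: No, the LHS evaluates to - 8 \left(x + e^{x}\right)^{2} + 2 e^{x} + 2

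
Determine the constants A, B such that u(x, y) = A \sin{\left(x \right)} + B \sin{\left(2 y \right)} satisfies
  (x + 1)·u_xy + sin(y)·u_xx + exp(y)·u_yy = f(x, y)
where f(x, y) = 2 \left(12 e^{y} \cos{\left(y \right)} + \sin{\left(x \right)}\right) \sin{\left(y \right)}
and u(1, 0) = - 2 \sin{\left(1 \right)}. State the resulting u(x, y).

Answer: u(x, y) = - 2 \sin{\left(x \right)} - 3 \sin{\left(2 y \right)}

Derivation:
Substitute the ansatz u = A \sin{\left(x \right)} + B \sin{\left(2 y \right)} into the left-hand side.
Derivatives of the ansatz:
  u_xy = 0
  u_xx = - A \sin{\left(x \right)}
  u_yy = - 4 B \sin{\left(2 y \right)}
Term by term:
  (x + 1)·u_xy = 0
  sin(y)·u_xx = - A \sin{\left(x \right)} \sin{\left(y \right)}
  exp(y)·u_yy = - 4 B e^{y} \sin{\left(2 y \right)}
So the left-hand side equals
  - A \sin{\left(x \right)} \sin{\left(y \right)} - 4 B e^{y} \sin{\left(2 y \right)}
This must equal f(x, y) identically; expanded, f = 12 e^{y} \sin{\left(2 y \right)} + 2 \sin{\left(x \right)} \sin{\left(y \right)}.
Matching coefficients of the independent functions:
  [e^{y} \sin{\left(2 y \right)}]:  - 4 B = 12
  [\sin{\left(x \right)} \sin{\left(y \right)}]:  - A = 2
Solving: A = -2, B = -3.
Check against the point condition:
  u(1, 0) = - 2 \sin{\left(1 \right)}  ⟹  A \sin{\left(1 \right)} = - 2 \sin{\left(1 \right)}  ✓
Hence u(x, y) = - 2 \sin{\left(x \right)} - 3 \sin{\left(2 y \right)}.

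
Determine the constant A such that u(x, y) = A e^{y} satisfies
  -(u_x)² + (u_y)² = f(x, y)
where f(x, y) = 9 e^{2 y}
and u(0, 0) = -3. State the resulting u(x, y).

Substitute the ansatz u = A e^{y} into the left-hand side.
Derivatives of the ansatz:
  u_x = 0
  u_y = A e^{y}
Term by term:
  -(u_x)² = 0
  (u_y)² = A^{2} e^{2 y}
So the left-hand side equals
  A^{2} e^{2 y}
This must equal f(x, y) = 9 e^{2 y} identically.
Matching coefficients of the independent functions:
  [e^{2 y}]:  A^{2} = 9
These equations allow (A) = (-3) or (3).
Impose the point condition(s):
  u(0, 0) = -3  ⟹  A = -3
Only A = -3 satisfies everything.
Hence u(x, y) = - 3 e^{y}.

Answer: u(x, y) = - 3 e^{y}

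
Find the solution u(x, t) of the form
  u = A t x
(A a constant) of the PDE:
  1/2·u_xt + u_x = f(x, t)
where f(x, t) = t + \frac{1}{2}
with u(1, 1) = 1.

Substitute the ansatz u = A t x into the left-hand side.
Derivatives of the ansatz:
  u_xt = A
  u_x = A t
Term by term:
  1/2·u_xt = \frac{A}{2}
  u_x = A t
So the left-hand side equals
  A t + \frac{A}{2}
This must equal f(x, t) = t + \frac{1}{2} identically.
Matching coefficients of the independent functions:
  [constant term]:  \frac{A}{2} = \frac{1}{2}
  [t]:  A = 1
Solving: A = 1.
Check against the point condition:
  u(1, 1) = 1  ⟹  A = 1  ✓
Hence u(x, t) = t x.

Answer: u(x, t) = t x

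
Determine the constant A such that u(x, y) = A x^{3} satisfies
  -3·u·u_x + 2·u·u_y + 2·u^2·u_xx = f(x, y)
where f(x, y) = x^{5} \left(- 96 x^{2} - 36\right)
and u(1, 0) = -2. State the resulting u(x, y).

Substitute the ansatz u = A x^{3} into the left-hand side.
Derivatives of the ansatz:
  u_x = 3 A x^{2}
  u_y = 0
  u_xx = 6 A x
Term by term:
  -3·u·u_x = - 9 A^{2} x^{5}
  2·u·u_y = 0
  2·u^2·u_xx = 12 A^{3} x^{7}
So the left-hand side equals
  12 A^{3} x^{7} - 9 A^{2} x^{5}
This must equal f(x, y) identically; expanded, f = - 96 x^{7} - 36 x^{5}.
Matching coefficients of the independent functions:
  [x^{5}]:  - 9 A^{2} = -36
  [x^{7}]:  12 A^{3} = -96
Solving: A = -2.
Check against the point condition:
  u(1, 0) = -2  ⟹  A = -2  ✓
Hence u(x, y) = - 2 x^{3}.

Answer: u(x, y) = - 2 x^{3}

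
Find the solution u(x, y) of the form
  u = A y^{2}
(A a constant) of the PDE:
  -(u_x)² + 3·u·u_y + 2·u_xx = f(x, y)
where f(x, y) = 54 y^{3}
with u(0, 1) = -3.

Substitute the ansatz u = A y^{2} into the left-hand side.
Derivatives of the ansatz:
  u_x = 0
  u_y = 2 A y
  u_xx = 0
Term by term:
  -(u_x)² = 0
  3·u·u_y = 6 A^{2} y^{3}
  2·u_xx = 0
So the left-hand side equals
  6 A^{2} y^{3}
This must equal f(x, y) = 54 y^{3} identically.
Matching coefficients of the independent functions:
  [y^{3}]:  6 A^{2} = 54
These equations allow (A) = (-3) or (3).
Impose the point condition(s):
  u(0, 1) = -3  ⟹  A = -3
Only A = -3 satisfies everything.
Hence u(x, y) = - 3 y^{2}.

Answer: u(x, y) = - 3 y^{2}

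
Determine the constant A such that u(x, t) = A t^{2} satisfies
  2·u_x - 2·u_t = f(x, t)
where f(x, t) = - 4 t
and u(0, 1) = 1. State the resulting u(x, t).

Answer: u(x, t) = t^{2}

Derivation:
Substitute the ansatz u = A t^{2} into the left-hand side.
Derivatives of the ansatz:
  u_x = 0
  u_t = 2 A t
Term by term:
  2·u_x = 0
  -2·u_t = - 4 A t
So the left-hand side equals
  - 4 A t
This must equal f(x, t) = - 4 t identically.
Matching coefficients of the independent functions:
  [t]:  - 4 A = -4
Solving: A = 1.
Check against the point condition:
  u(0, 1) = 1  ⟹  A = 1  ✓
Hence u(x, t) = t^{2}.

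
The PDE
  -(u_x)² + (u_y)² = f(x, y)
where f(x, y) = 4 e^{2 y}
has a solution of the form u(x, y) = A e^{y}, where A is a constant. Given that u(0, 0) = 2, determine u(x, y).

Substitute the ansatz u = A e^{y} into the left-hand side.
Derivatives of the ansatz:
  u_x = 0
  u_y = A e^{y}
Term by term:
  -(u_x)² = 0
  (u_y)² = A^{2} e^{2 y}
So the left-hand side equals
  A^{2} e^{2 y}
This must equal f(x, y) = 4 e^{2 y} identically.
Matching coefficients of the independent functions:
  [e^{2 y}]:  A^{2} = 4
These equations allow (A) = (-2) or (2).
Impose the point condition(s):
  u(0, 0) = 2  ⟹  A = 2
Only A = 2 satisfies everything.
Hence u(x, y) = 2 e^{y}.

Answer: u(x, y) = 2 e^{y}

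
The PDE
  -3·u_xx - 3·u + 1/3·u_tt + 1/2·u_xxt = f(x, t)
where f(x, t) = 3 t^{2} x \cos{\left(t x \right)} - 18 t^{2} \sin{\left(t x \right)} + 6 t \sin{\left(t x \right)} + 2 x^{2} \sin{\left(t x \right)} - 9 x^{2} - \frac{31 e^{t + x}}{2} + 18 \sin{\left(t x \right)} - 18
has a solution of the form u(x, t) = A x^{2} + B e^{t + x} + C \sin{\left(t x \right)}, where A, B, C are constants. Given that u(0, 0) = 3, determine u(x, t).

Substitute the ansatz u = A x^{2} + B e^{t + x} + C \sin{\left(t x \right)} into the left-hand side.
Derivatives of the ansatz:
  u_xx = 2 A + B e^{t} e^{x} - C t^{2} \sin{\left(t x \right)}
  u_tt = B e^{t} e^{x} - C x^{2} \sin{\left(t x \right)}
  u_xxt = B e^{t} e^{x} - C t^{2} x \cos{\left(t x \right)} - 2 C t \sin{\left(t x \right)}
Term by term:
  -3·u_xx = - 6 A - 3 B e^{t} e^{x} + 3 C t^{2} \sin{\left(t x \right)}
  -3·u = - 3 A x^{2} - 3 B e^{t} e^{x} - 3 C \sin{\left(t x \right)}
  1/3·u_tt = \frac{B e^{t} e^{x}}{3} - \frac{C x^{2} \sin{\left(t x \right)}}{3}
  1/2·u_xxt = \frac{B e^{t} e^{x}}{2} - \frac{C t^{2} x \cos{\left(t x \right)}}{2} - C t \sin{\left(t x \right)}
So the left-hand side equals
  - 3 A x^{2} - 6 A - \frac{31 B e^{t} e^{x}}{6} - \frac{C t^{2} x \cos{\left(t x \right)}}{2} + 3 C t^{2} \sin{\left(t x \right)} - C t \sin{\left(t x \right)} - \frac{C x^{2} \sin{\left(t x \right)}}{3} - 3 C \sin{\left(t x \right)}
This must equal f(x, t) identically; expanded, f = 3 t^{2} x \cos{\left(t x \right)} - 18 t^{2} \sin{\left(t x \right)} + 6 t \sin{\left(t x \right)} + 2 x^{2} \sin{\left(t x \right)} - 9 x^{2} - \frac{31 e^{t} e^{x}}{2} + 18 \sin{\left(t x \right)} - 18.
Matching coefficients of the independent functions:
  [constant term]:  - 6 A = -18
  [x^{2}]:  - 3 A = -9
  [t \sin{\left(t x \right)}]:  - C = 6
  [t^{2} \sin{\left(t x \right)}]:  3 C = -18
  [x^{2} \sin{\left(t x \right)}]:  - \frac{C}{3} = 2
  [e^{t} e^{x}]:  - \frac{31 B}{6} = - \frac{31}{2}
  [t^{2} x \cos{\left(t x \right)}]:  - \frac{C}{2} = 3
  [\sin{\left(t x \right)}]:  - 3 C = 18
Solving: A = 3, B = 3, C = -6.
Check against the point condition:
  u(0, 0) = 3  ⟹  B = 3  ✓
Hence u(x, t) = 3 x^{2} + 3 e^{t + x} - 6 \sin{\left(t x \right)}.

Answer: u(x, t) = 3 x^{2} + 3 e^{t + x} - 6 \sin{\left(t x \right)}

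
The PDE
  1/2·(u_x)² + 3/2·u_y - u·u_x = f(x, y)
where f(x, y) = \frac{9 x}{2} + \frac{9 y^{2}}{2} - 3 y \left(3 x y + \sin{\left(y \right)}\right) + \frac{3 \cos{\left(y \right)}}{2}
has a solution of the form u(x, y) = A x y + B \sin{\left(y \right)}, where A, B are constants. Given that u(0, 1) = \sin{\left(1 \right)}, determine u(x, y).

Substitute the ansatz u = A x y + B \sin{\left(y \right)} into the left-hand side.
Derivatives of the ansatz:
  u_x = A y
  u_y = A x + B \cos{\left(y \right)}
Term by term:
  1/2·(u_x)² = \frac{A^{2} y^{2}}{2}
  3/2·u_y = \frac{3 A x}{2} + \frac{3 B \cos{\left(y \right)}}{2}
  -u·u_x = - A^{2} x y^{2} - A B y \sin{\left(y \right)}
So the left-hand side equals
  - A^{2} x y^{2} + \frac{A^{2} y^{2}}{2} - A B y \sin{\left(y \right)} + \frac{3 A x}{2} + \frac{3 B \cos{\left(y \right)}}{2}
This must equal f(x, y) identically; expanded, f = - 9 x y^{2} + \frac{9 x}{2} + \frac{9 y^{2}}{2} - 3 y \sin{\left(y \right)} + \frac{3 \cos{\left(y \right)}}{2}.
Matching coefficients of the independent functions:
  [x]:  \frac{3 A}{2} = \frac{9}{2}
  [y^{2}]:  \frac{A^{2}}{2} = \frac{9}{2}
  [x y^{2}]:  - A^{2} = -9
  [y \sin{\left(y \right)}]:  - A B = -3
  [\cos{\left(y \right)}]:  \frac{3 B}{2} = \frac{3}{2}
Solving: A = 3, B = 1.
Check against the point condition:
  u(0, 1) = \sin{\left(1 \right)}  ⟹  B \sin{\left(1 \right)} = \sin{\left(1 \right)}  ✓
Hence u(x, y) = 3 x y + \sin{\left(y \right)}.

Answer: u(x, y) = 3 x y + \sin{\left(y \right)}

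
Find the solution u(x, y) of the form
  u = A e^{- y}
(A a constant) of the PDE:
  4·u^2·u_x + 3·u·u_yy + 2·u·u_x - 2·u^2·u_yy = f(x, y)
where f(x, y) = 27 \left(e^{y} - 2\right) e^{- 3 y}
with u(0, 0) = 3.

Substitute the ansatz u = A e^{- y} into the left-hand side.
Derivatives of the ansatz:
  u_x = 0
  u_yy = A e^{- y}
Term by term:
  4·u^2·u_x = 0
  3·u·u_yy = 3 A^{2} e^{- 2 y}
  2·u·u_x = 0
  -2·u^2·u_yy = - 2 A^{3} e^{- 3 y}
So the left-hand side equals
  - 2 A^{3} e^{- 3 y} + 3 A^{2} e^{- 2 y}
This must equal f(x, y) identically; expanded, f = 27 e^{- 2 y} - 54 e^{- 3 y}.
Matching coefficients of the independent functions:
  [e^{- 3 y}]:  - 2 A^{3} = -54
  [e^{- 2 y}]:  3 A^{2} = 27
Solving: A = 3.
Check against the point condition:
  u(0, 0) = 3  ⟹  A = 3  ✓
Hence u(x, y) = 3 e^{- y}.

Answer: u(x, y) = 3 e^{- y}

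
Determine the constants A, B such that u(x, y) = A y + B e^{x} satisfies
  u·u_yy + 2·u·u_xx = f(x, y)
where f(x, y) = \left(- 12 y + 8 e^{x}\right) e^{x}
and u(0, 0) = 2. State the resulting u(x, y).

Substitute the ansatz u = A y + B e^{x} into the left-hand side.
Derivatives of the ansatz:
  u_yy = 0
  u_xx = B e^{x}
Term by term:
  u·u_yy = 0
  2·u·u_xx = 2 A B y e^{x} + 2 B^{2} e^{2 x}
So the left-hand side equals
  2 A B y e^{x} + 2 B^{2} e^{2 x}
This must equal f(x, y) = \left(- 12 y + 8 e^{x}\right) e^{x} identically.
Matching coefficients of the independent functions:
  [y e^{x}]:  2 A B = -12
  [e^{2 x}]:  2 B^{2} = 8
These equations allow (A, B) = (-3, 2) or (3, -2).
Impose the point condition(s):
  u(0, 0) = 2  ⟹  B = 2
Only A = -3, B = 2 satisfies everything.
Hence u(x, y) = - 3 y + 2 e^{x}.

Answer: u(x, y) = - 3 y + 2 e^{x}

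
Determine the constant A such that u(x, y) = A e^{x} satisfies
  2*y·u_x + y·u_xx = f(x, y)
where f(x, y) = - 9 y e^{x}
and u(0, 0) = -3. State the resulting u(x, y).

Answer: u(x, y) = - 3 e^{x}

Derivation:
Substitute the ansatz u = A e^{x} into the left-hand side.
Derivatives of the ansatz:
  u_x = A e^{x}
  u_xx = A e^{x}
Term by term:
  2*y·u_x = 2 A y e^{x}
  y·u_xx = A y e^{x}
So the left-hand side equals
  3 A y e^{x}
This must equal f(x, y) = - 9 y e^{x} identically.
Matching coefficients of the independent functions:
  [y e^{x}]:  3 A = -9
Solving: A = -3.
Check against the point condition:
  u(0, 0) = -3  ⟹  A = -3  ✓
Hence u(x, y) = - 3 e^{x}.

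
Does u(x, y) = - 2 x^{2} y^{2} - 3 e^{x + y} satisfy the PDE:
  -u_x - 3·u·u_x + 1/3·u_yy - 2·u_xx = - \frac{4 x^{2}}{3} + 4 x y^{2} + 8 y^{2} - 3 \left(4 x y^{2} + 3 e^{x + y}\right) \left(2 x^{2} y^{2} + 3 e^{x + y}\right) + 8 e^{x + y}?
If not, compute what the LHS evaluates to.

Evaluate each term of the left-hand side for u = - 2 x^{2} y^{2} - 3 e^{x + y}.
Derivatives:
  u_x = - 4 x y^{2} - 3 e^{x} e^{y}
  u_yy = - 4 x^{2} - 3 e^{x} e^{y}
  u_xx = - 4 y^{2} - 3 e^{x} e^{y}
Terms:
  -u_x = 4 x y^{2} + 3 e^{x + y}
  -3·u·u_x = - 3 \left(4 x y^{2} + 3 e^{x + y}\right) \left(2 x^{2} y^{2} + 3 e^{x + y}\right)
  1/3·u_yy = - \frac{4 x^{2}}{3} - e^{x + y}
  -2·u_xx = 8 y^{2} + 6 e^{x + y}
Sum: LHS = - \frac{4 x^{2}}{3} + 4 x y^{2} + 8 y^{2} - 3 \left(4 x y^{2} + 3 e^{x + y}\right) \left(2 x^{2} y^{2} + 3 e^{x + y}\right) + 8 e^{x + y}
This is exactly the given right-hand side, so u is a solution.

Answer: Yes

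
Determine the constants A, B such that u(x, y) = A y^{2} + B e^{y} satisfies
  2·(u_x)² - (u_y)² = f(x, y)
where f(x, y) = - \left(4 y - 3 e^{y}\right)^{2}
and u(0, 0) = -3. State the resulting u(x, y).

Substitute the ansatz u = A y^{2} + B e^{y} into the left-hand side.
Derivatives of the ansatz:
  u_x = 0
  u_y = 2 A y + B e^{y}
Term by term:
  2·(u_x)² = 0
  -(u_y)² = - 4 A^{2} y^{2} - 4 A B y e^{y} - B^{2} e^{2 y}
So the left-hand side equals
  - 4 A^{2} y^{2} - 4 A B y e^{y} - B^{2} e^{2 y}
This must equal f(x, y) identically; expanded, f = - 16 y^{2} + 24 y e^{y} - 9 e^{2 y}.
Matching coefficients of the independent functions:
  [y^{2}]:  - 4 A^{2} = -16
  [y e^{y}]:  - 4 A B = 24
  [e^{2 y}]:  - B^{2} = -9
These equations allow (A, B) = (-2, 3) or (2, -3).
Impose the point condition(s):
  u(0, 0) = -3  ⟹  B = -3
Only A = 2, B = -3 satisfies everything.
Hence u(x, y) = 2 y^{2} - 3 e^{y}.

Answer: u(x, y) = 2 y^{2} - 3 e^{y}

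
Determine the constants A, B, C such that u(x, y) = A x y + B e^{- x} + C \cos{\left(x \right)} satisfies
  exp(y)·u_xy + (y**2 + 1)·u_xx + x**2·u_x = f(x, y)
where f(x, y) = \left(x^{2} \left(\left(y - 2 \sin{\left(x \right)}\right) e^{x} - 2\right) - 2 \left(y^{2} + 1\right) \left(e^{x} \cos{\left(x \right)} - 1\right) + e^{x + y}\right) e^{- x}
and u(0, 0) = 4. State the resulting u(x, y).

Answer: u(x, y) = x y + 2 \cos{\left(x \right)} + 2 e^{- x}

Derivation:
Substitute the ansatz u = A x y + B e^{- x} + C \cos{\left(x \right)} into the left-hand side.
Derivatives of the ansatz:
  u_xy = A
  u_xx = B e^{- x} - C \cos{\left(x \right)}
  u_x = A y - B e^{- x} - C \sin{\left(x \right)}
Term by term:
  exp(y)·u_xy = A e^{y}
  (y**2 + 1)·u_xx = B y^{2} e^{- x} + B e^{- x} - C y^{2} \cos{\left(x \right)} - C \cos{\left(x \right)}
  x**2·u_x = A x^{2} y - B x^{2} e^{- x} - C x^{2} \sin{\left(x \right)}
So the left-hand side equals
  A x^{2} y + A e^{y} - B x^{2} e^{- x} + B y^{2} e^{- x} + B e^{- x} - C x^{2} \sin{\left(x \right)} - C y^{2} \cos{\left(x \right)} - C \cos{\left(x \right)}
This must equal f(x, y) identically; expanded, f = x^{2} y - 2 x^{2} \sin{\left(x \right)} - 2 x^{2} e^{- x} - 2 y^{2} \cos{\left(x \right)} + 2 y^{2} e^{- x} + e^{y} - 2 \cos{\left(x \right)} + 2 e^{- x}.
Matching coefficients of the independent functions:
  [x^{2} y, e^{y}]:  A = 1
  [x^{2} e^{- x}]:  - B = -2
  [x^{2} \sin{\left(x \right)}, y^{2} \cos{\left(x \right)}, \cos{\left(x \right)}]:  - C = -2
  [y^{2} e^{- x}, e^{- x}]:  B = 2
Solving: A = 1, B = 2, C = 2.
Check against the point condition:
  u(0, 0) = 4  ⟹  B + C = 4  ✓
Hence u(x, y) = x y + 2 \cos{\left(x \right)} + 2 e^{- x}.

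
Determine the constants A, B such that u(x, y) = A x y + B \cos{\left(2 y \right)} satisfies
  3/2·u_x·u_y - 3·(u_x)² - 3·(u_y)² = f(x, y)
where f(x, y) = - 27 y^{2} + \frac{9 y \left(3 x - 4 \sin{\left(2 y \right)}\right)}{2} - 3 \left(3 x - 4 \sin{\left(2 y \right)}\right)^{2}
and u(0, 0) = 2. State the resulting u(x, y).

Substitute the ansatz u = A x y + B \cos{\left(2 y \right)} into the left-hand side.
Derivatives of the ansatz:
  u_x = A y
  u_y = A x - 2 B \sin{\left(2 y \right)}
Term by term:
  3/2·u_x·u_y = \frac{3 A^{2} x y}{2} - 3 A B y \sin{\left(2 y \right)}
  -3·(u_x)² = - 3 A^{2} y^{2}
  -3·(u_y)² = - 3 A^{2} x^{2} + 12 A B x \sin{\left(2 y \right)} - 12 B^{2} \sin^{2}{\left(2 y \right)}
So the left-hand side equals
  - 3 A^{2} x^{2} + \frac{3 A^{2} x y}{2} - 3 A^{2} y^{2} + 12 A B x \sin{\left(2 y \right)} - 3 A B y \sin{\left(2 y \right)} - 12 B^{2} \sin^{2}{\left(2 y \right)}
This must equal f(x, y) identically; expanded, f = - 27 x^{2} + \frac{27 x y}{2} + 72 x \sin{\left(2 y \right)} - 27 y^{2} - 18 y \sin{\left(2 y \right)} - 48 \sin^{2}{\left(2 y \right)}.
Matching coefficients of the independent functions:
  [x^{2}, y^{2}]:  - 3 A^{2} = -27
  [x y]:  \frac{3 A^{2}}{2} = \frac{27}{2}
  [x \sin{\left(2 y \right)}]:  12 A B = 72
  [y \sin{\left(2 y \right)}]:  - 3 A B = -18
  [\sin^{2}{\left(2 y \right)}]:  - 12 B^{2} = -48
These equations allow (A, B) = (-3, -2) or (3, 2).
Impose the point condition(s):
  u(0, 0) = 2  ⟹  B = 2
Only A = 3, B = 2 satisfies everything.
Hence u(x, y) = 3 x y + 2 \cos{\left(2 y \right)}.

Answer: u(x, y) = 3 x y + 2 \cos{\left(2 y \right)}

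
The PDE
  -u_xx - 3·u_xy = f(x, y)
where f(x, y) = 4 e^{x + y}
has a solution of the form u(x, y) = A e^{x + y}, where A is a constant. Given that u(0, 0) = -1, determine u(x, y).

Substitute the ansatz u = A e^{x + y} into the left-hand side.
Derivatives of the ansatz:
  u_xx = A e^{x} e^{y}
  u_xy = A e^{x} e^{y}
Term by term:
  -u_xx = - A e^{x} e^{y}
  -3·u_xy = - 3 A e^{x} e^{y}
So the left-hand side equals
  - 4 A e^{x} e^{y}
This must equal f(x, y) identically; expanded, f = 4 e^{x} e^{y}.
Matching coefficients of the independent functions:
  [e^{x} e^{y}]:  - 4 A = 4
Solving: A = -1.
Check against the point condition:
  u(0, 0) = -1  ⟹  A = -1  ✓
Hence u(x, y) = - e^{x + y}.

Answer: u(x, y) = - e^{x + y}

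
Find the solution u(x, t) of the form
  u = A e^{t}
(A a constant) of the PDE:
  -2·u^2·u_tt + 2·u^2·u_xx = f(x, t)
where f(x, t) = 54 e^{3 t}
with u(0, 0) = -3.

Substitute the ansatz u = A e^{t} into the left-hand side.
Derivatives of the ansatz:
  u_tt = A e^{t}
  u_xx = 0
Term by term:
  -2·u^2·u_tt = - 2 A^{3} e^{3 t}
  2·u^2·u_xx = 0
So the left-hand side equals
  - 2 A^{3} e^{3 t}
This must equal f(x, t) = 54 e^{3 t} identically.
Matching coefficients of the independent functions:
  [e^{3 t}]:  - 2 A^{3} = 54
Solving: A = -3.
Check against the point condition:
  u(0, 0) = -3  ⟹  A = -3  ✓
Hence u(x, t) = - 3 e^{t}.

Answer: u(x, t) = - 3 e^{t}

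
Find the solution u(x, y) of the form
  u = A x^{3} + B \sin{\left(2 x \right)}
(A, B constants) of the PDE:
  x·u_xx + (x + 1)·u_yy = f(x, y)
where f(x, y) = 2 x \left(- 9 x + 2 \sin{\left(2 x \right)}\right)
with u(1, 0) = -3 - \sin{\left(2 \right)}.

Substitute the ansatz u = A x^{3} + B \sin{\left(2 x \right)} into the left-hand side.
Derivatives of the ansatz:
  u_xx = 6 A x - 4 B \sin{\left(2 x \right)}
  u_yy = 0
Term by term:
  x·u_xx = 6 A x^{2} - 4 B x \sin{\left(2 x \right)}
  (x + 1)·u_yy = 0
So the left-hand side equals
  6 A x^{2} - 4 B x \sin{\left(2 x \right)}
This must equal f(x, y) = 2 x \left(- 9 x + 2 \sin{\left(2 x \right)}\right) identically.
Matching coefficients of the independent functions:
  [x^{2}]:  6 A = -18
  [x \sin{\left(2 x \right)}]:  - 4 B = 4
Solving: A = -3, B = -1.
Check against the point condition:
  u(1, 0) = -3 - \sin{\left(2 \right)}  ⟹  A + B \sin{\left(2 \right)} = -3 - \sin{\left(2 \right)}  ✓
Hence u(x, y) = - 3 x^{3} - \sin{\left(2 x \right)}.

Answer: u(x, y) = - 3 x^{3} - \sin{\left(2 x \right)}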